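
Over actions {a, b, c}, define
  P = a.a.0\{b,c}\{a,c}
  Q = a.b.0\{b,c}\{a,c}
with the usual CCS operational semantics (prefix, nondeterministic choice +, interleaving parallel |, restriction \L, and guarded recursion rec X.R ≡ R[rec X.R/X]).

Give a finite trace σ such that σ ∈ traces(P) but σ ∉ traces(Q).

Reachable graph of P (3 states):
  u0 = a.a.0\{b,c}\{a,c} → -a-> u1
  u1 = a.0\{b,c}\{a,c} → -a-> u2
  u2 = 0\{b,c}\{a,c} → ∅
Reachable graph of Q (3 states):
  v0 = a.b.0\{b,c}\{a,c} → -a-> v1
  v1 = b.0\{b,c}\{a,c} → -b-> v2
  v2 = 0\{b,c}\{a,c} → ∅
Run σ = ⟨aa⟩ on P: start {u0}
  after a @ step 1: {u1}
  after a @ step 2: {u2}
  — P admits the full trace.
Run σ = ⟨aa⟩ on Q: start {v0}
  after a @ step 1: {v1}
  after a @ step 2: no successor for Q

aa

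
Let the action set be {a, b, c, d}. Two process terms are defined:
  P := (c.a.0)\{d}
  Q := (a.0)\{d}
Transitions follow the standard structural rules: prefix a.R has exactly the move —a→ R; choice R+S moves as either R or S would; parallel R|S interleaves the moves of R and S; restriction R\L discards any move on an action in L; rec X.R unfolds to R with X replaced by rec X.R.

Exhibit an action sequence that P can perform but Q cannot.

c

P's transition system — 3 states:
  p0 = (c.a.0)\{d} → =c=> p1
  p1 = (a.0)\{d} → =a=> p2
  p2 = 0\{d} → deadlocked
Q's transition system — 2 states:
  q0 = (a.0)\{d} → =a=> q1
  q1 = 0\{d} → deadlocked
Run σ = ⟨c⟩ on P: start {p0}
  [1] c ⇒ {p1}
  ✓ P
Run σ = ⟨c⟩ on Q: start {q0}
  [1] c ⇒ ∅ (Q stuck)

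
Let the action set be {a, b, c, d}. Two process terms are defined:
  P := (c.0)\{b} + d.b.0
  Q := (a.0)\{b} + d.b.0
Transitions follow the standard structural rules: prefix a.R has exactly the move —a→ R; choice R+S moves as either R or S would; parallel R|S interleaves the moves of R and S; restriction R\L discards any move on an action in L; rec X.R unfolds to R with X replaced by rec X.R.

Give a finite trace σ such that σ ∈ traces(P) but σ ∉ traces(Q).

c

LTS(P): 4 reachable states
  m0 = (c.0)\{b} + d.b.0 has moves -c-> m1, -d-> m2
  m1 = 0\{b} has moves (no moves)
  m2 = b.0 has moves -b-> m3
  m3 = 0 has moves (no moves)
LTS(Q): 4 reachable states
  n0 = (a.0)\{b} + d.b.0 has moves -a-> n1, -d-> n2
  n1 = 0\{b} has moves (no moves)
  n2 = b.0 has moves -b-> n3
  n3 = 0 has moves (no moves)
Run σ = ⟨c⟩ on P: start {m0}
  after c @ step 1: {m1}
  P completes σ.
Run σ = ⟨c⟩ on Q: start {n0}
  after c @ step 1: ∅ (Q stuck)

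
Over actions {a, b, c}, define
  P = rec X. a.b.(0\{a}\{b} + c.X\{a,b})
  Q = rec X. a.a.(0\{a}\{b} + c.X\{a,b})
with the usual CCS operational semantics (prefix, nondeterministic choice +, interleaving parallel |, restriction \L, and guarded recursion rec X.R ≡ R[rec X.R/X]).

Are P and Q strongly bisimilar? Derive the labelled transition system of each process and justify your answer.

NO

P's transition system — 4 states:
  u0 = rec X. a.b.(0\{a}\{b} + c.X\{a,b}) :: =a=> u1
  u1 = b.(0\{a}\{b} + c.(rec X. a.b.(0\{a}\{b} + c.X\{a,b}))\{a,b}) :: =b=> u2
  u2 = 0\{a}\{b} + c.(rec X. a.b.(0\{a}\{b} + c.X\{a,b}))\{a,b} :: =c=> u3
  u3 = (rec X. a.b.(0\{a}\{b} + c.X\{a,b}))\{a,b} :: deadlocked
Q's transition system — 4 states:
  v0 = rec X. a.a.(0\{a}\{b} + c.X\{a,b}) :: =a=> v1
  v1 = a.(0\{a}\{b} + c.(rec X. a.a.(0\{a}\{b} + c.X\{a,b}))\{a,b}) :: =a=> v2
  v2 = 0\{a}\{b} + c.(rec X. a.a.(0\{a}\{b} + c.X\{a,b}))\{a,b} :: =c=> v3
  v3 = (rec X. a.a.(0\{a}\{b} + c.X\{a,b}))\{a,b} :: deadlocked
Coarsest stable partition (strong bisimilarity classes):
  B0 = {u0}
  B1 = {u1}
  B2 = {u2, v2}
  B3 = {u3, v3}
  B4 = {v0}
  B5 = {v1}
u0 ∈ B0, v0 ∈ B4 → different blocks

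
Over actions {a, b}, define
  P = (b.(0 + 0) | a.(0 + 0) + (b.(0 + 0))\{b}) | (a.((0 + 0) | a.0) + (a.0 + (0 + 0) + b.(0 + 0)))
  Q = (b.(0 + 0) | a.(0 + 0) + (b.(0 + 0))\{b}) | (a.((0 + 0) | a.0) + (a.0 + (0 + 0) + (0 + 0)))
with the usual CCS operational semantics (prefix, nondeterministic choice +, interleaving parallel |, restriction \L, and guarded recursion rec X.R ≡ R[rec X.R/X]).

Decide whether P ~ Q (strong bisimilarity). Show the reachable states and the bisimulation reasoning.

LTS(P): 20 reachable states
  s0 = (b.(0 + 0) | a.(0 + 0) + (b.(0 + 0))\{b}) | (a.((0 + 0) | a.0) + (a.0 + (0 + 0) + b.(0 + 0))) has moves ··a··> s1, ··a··> s2, ··a··> s3, ··b··> s4, ··b··> s5
  s1 = (b.(0 + 0) | a.(0 + 0) + (b.(0 + 0))\{b}) | ((0 + 0) | a.0) has moves ··a··> s6, ··a··> s7, ··b··> s8
  s2 = (b.(0 + 0) | a.(0 + 0) + (b.(0 + 0))\{b}) | 0 has moves ··a··> s9, ··b··> s10
  s3 = b.(0 + 0) | (0 + 0) | (a.((0 + 0) | a.0) + (a.0 + (0 + 0) + b.(0 + 0))) has moves ··a··> s7, ··a··> s9, ··b··> s11, ··b··> s12
  s4 = (0 + 0) | a.(0 + 0) | (a.((0 + 0) | a.0) + (a.0 + (0 + 0) + b.(0 + 0))) has moves ··a··> s10, ··a··> s11, ··a··> s8, ··b··> s13
  s5 = (b.(0 + 0) | a.(0 + 0) + (b.(0 + 0))\{b}) | (0 + 0) has moves ··a··> s12, ··b··> s13
  s6 = (b.(0 + 0) | a.(0 + 0) + (b.(0 + 0))\{b}) | ((0 + 0) | 0) has moves ··a··> s14, ··b··> s15
  s7 = b.(0 + 0) | (0 + 0) | ((0 + 0) | a.0) has moves ··a··> s14, ··b··> s16
  s8 = (0 + 0) | a.(0 + 0) | ((0 + 0) | a.0) has moves ··a··> s15, ··a··> s16
  s9 = b.(0 + 0) | (0 + 0) | 0 has moves ··b··> s17
  s10 = (0 + 0) | a.(0 + 0) | 0 has moves ··a··> s17
  s11 = (0 + 0) | (0 + 0) | (a.((0 + 0) | a.0) + (a.0 + (0 + 0) + b.(0 + 0))) has moves ··a··> s16, ··a··> s17, ··b··> s18
  s12 = b.(0 + 0) | (0 + 0) | (0 + 0) has moves ··b··> s18
  s13 = (0 + 0) | a.(0 + 0) | (0 + 0) has moves ··a··> s18
  s14 = b.(0 + 0) | (0 + 0) | ((0 + 0) | 0) has moves ··b··> s19
  s15 = (0 + 0) | a.(0 + 0) | ((0 + 0) | 0) has moves ··a··> s19
  s16 = (0 + 0) | (0 + 0) | ((0 + 0) | a.0) has moves ··a··> s19
  s17 = (0 + 0) | (0 + 0) | 0 has moves stopped
  s18 = (0 + 0) | (0 + 0) | (0 + 0) has moves stopped
  s19 = (0 + 0) | (0 + 0) | ((0 + 0) | 0) has moves stopped
LTS(Q): 16 reachable states
  t0 = (b.(0 + 0) | a.(0 + 0) + (b.(0 + 0))\{b}) | (a.((0 + 0) | a.0) + (a.0 + (0 + 0) + (0 + 0))) has moves ··a··> t1, ··a··> t2, ··a··> t3, ··b··> t4
  t1 = (b.(0 + 0) | a.(0 + 0) + (b.(0 + 0))\{b}) | ((0 + 0) | a.0) has moves ··a··> t5, ··a··> t6, ··b··> t7
  t2 = (b.(0 + 0) | a.(0 + 0) + (b.(0 + 0))\{b}) | 0 has moves ··a··> t8, ··b··> t9
  t3 = b.(0 + 0) | (0 + 0) | (a.((0 + 0) | a.0) + (a.0 + (0 + 0) + (0 + 0))) has moves ··a··> t6, ··a··> t8, ··b··> t10
  t4 = (0 + 0) | a.(0 + 0) | (a.((0 + 0) | a.0) + (a.0 + (0 + 0) + (0 + 0))) has moves ··a··> t10, ··a··> t7, ··a··> t9
  t5 = (b.(0 + 0) | a.(0 + 0) + (b.(0 + 0))\{b}) | ((0 + 0) | 0) has moves ··a··> t11, ··b··> t12
  t6 = b.(0 + 0) | (0 + 0) | ((0 + 0) | a.0) has moves ··a··> t11, ··b··> t13
  t7 = (0 + 0) | a.(0 + 0) | ((0 + 0) | a.0) has moves ··a··> t12, ··a··> t13
  t8 = b.(0 + 0) | (0 + 0) | 0 has moves ··b··> t14
  t9 = (0 + 0) | a.(0 + 0) | 0 has moves ··a··> t14
  t10 = (0 + 0) | (0 + 0) | (a.((0 + 0) | a.0) + (a.0 + (0 + 0) + (0 + 0))) has moves ··a··> t13, ··a··> t14
  t11 = b.(0 + 0) | (0 + 0) | ((0 + 0) | 0) has moves ··b··> t15
  t12 = (0 + 0) | a.(0 + 0) | ((0 + 0) | 0) has moves ··a··> t15
  t13 = (0 + 0) | (0 + 0) | ((0 + 0) | a.0) has moves ··a··> t15
  t14 = (0 + 0) | (0 + 0) | 0 has moves stopped
  t15 = (0 + 0) | (0 + 0) | ((0 + 0) | 0) has moves stopped
Coarsest stable partition (strong bisimilarity classes):
  B0 = {s0}
  B1 = {s3}
  B2 = {s12, s14, s9, t11, t8}
  B3 = {s17, s18, s19, t14, t15}
  B4 = {s11}
  B5 = {s10, s13, s15, s16, t12, t13, t9}
  B6 = {s2, s5, s6, s7, t2, t5, t6}
  B7 = {s4}
  B8 = {s8, t7}
  B9 = {s1, t1}
  B10 = {t0}
  B11 = {t3}
  B12 = {t10}
  B13 = {t4}
s0 ∈ B0, t0 ∈ B10 → different blocks

NO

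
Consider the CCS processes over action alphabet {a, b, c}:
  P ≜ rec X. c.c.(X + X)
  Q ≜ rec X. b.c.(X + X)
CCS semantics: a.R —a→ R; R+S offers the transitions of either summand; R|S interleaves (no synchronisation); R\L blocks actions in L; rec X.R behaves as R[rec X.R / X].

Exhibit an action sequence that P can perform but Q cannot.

Reachable graph of P (3 states):
  p0 = rec X. c.c.(X + X) → -c-> p1
  p1 = c.((rec X. c.c.(X + X)) + (rec X. c.c.(X + X))) → -c-> p2
  p2 = (rec X. c.c.(X + X)) + (rec X. c.c.(X + X)) → -c-> p1
Reachable graph of Q (3 states):
  q0 = rec X. b.c.(X + X) → -b-> q1
  q1 = c.((rec X. b.c.(X + X)) + (rec X. b.c.(X + X))) → -c-> q2
  q2 = (rec X. b.c.(X + X)) + (rec X. b.c.(X + X)) → -b-> q1
Run σ = ⟨c⟩ on P: start {p0}
  after c @ step 1: {p1}
  — P admits the full trace.
Run σ = ⟨c⟩ on Q: start {q0}
  after c @ step 1: ∅  — Q cannot continue

c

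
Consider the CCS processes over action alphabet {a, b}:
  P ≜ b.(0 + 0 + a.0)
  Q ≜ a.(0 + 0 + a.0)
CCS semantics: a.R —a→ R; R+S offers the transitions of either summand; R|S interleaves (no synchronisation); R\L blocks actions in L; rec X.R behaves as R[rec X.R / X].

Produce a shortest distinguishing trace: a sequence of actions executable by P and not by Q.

Reachable graph of P (3 states):
  u0 = b.(0 + 0 + a.0) :: --b--▸ u1
  u1 = 0 + 0 + a.0 :: --a--▸ u2
  u2 = 0 :: ∅
Reachable graph of Q (3 states):
  v0 = a.(0 + 0 + a.0) :: --a--▸ v1
  v1 = 0 + 0 + a.0 :: --a--▸ v2
  v2 = 0 :: ∅
Trace ⟨b⟩ through P, begin at {u0}:
  [1] b ⇒ {u1}
  P completes σ.
Trace ⟨b⟩ through Q, begin at {v0}:
  [1] b ⇒ ∅ (Q stuck)

b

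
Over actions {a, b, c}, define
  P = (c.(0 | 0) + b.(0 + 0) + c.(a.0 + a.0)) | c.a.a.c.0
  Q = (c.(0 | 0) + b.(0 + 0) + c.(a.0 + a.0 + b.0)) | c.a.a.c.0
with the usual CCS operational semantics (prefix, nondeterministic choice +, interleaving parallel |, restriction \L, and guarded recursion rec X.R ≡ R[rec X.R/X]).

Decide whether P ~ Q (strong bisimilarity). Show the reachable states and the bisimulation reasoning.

NO

LTS(P): 25 reachable states
  m0 = (c.(0 | 0) + b.(0 + 0) + c.(a.0 + a.0)) | c.a.a.c.0 has moves ··b··> m1, ··c··> m2, ··c··> m3, ··c··> m4
  m1 = (0 + 0) | c.a.a.c.0 has moves ··c··> m5
  m2 = (a.0 + a.0) | c.a.a.c.0 has moves ··a··> m6, ··c··> m7
  m3 = (c.(0 | 0) + b.(0 + 0) + c.(a.0 + a.0)) | a.a.c.0 has moves ··a··> m8, ··b··> m5, ··c··> m7, ··c··> m9
  m4 = 0 | 0 | c.a.a.c.0 has moves ··c··> m9
  m5 = (0 + 0) | a.a.c.0 has moves ··a··> m10
  m6 = 0 | c.a.a.c.0 has moves ··c··> m11
  m7 = (a.0 + a.0) | a.a.c.0 has moves ··a··> m11, ··a··> m12
  m8 = (c.(0 | 0) + b.(0 + 0) + c.(a.0 + a.0)) | a.c.0 has moves ··a··> m13, ··b··> m10, ··c··> m12, ··c··> m14
  m9 = 0 | 0 | a.a.c.0 has moves ··a··> m14
  m10 = (0 + 0) | a.c.0 has moves ··a··> m15
  m11 = 0 | a.a.c.0 has moves ··a··> m16
  m12 = (a.0 + a.0) | a.c.0 has moves ··a··> m16, ··a··> m17
  m13 = (c.(0 | 0) + b.(0 + 0) + c.(a.0 + a.0)) | c.0 has moves ··b··> m15, ··c··> m17, ··c··> m18, ··c··> m19
  m14 = 0 | 0 | a.c.0 has moves ··a··> m19
  m15 = (0 + 0) | c.0 has moves ··c··> m20
  m16 = 0 | a.c.0 has moves ··a··> m21
  m17 = (a.0 + a.0) | c.0 has moves ··a··> m21, ··c··> m22
  m18 = (c.(0 | 0) + b.(0 + 0) + c.(a.0 + a.0)) | 0 has moves ··b··> m20, ··c··> m22, ··c··> m23
  m19 = 0 | 0 | c.0 has moves ··c··> m23
  m20 = (0 + 0) | 0 has moves (no moves)
  m21 = 0 | c.0 has moves ··c··> m24
  m22 = (a.0 + a.0) | 0 has moves ··a··> m24
  m23 = 0 | 0 | 0 has moves (no moves)
  m24 = 0 | 0 has moves (no moves)
LTS(Q): 25 reachable states
  n0 = (c.(0 | 0) + b.(0 + 0) + c.(a.0 + a.0 + b.0)) | c.a.a.c.0 has moves ··b··> n1, ··c··> n2, ··c··> n3, ··c··> n4
  n1 = (0 + 0) | c.a.a.c.0 has moves ··c··> n5
  n2 = (a.0 + a.0 + b.0) | c.a.a.c.0 has moves ··a··> n6, ··b··> n6, ··c··> n7
  n3 = (c.(0 | 0) + b.(0 + 0) + c.(a.0 + a.0 + b.0)) | a.a.c.0 has moves ··a··> n8, ··b··> n5, ··c··> n7, ··c··> n9
  n4 = 0 | 0 | c.a.a.c.0 has moves ··c··> n9
  n5 = (0 + 0) | a.a.c.0 has moves ··a··> n10
  n6 = 0 | c.a.a.c.0 has moves ··c··> n11
  n7 = (a.0 + a.0 + b.0) | a.a.c.0 has moves ··a··> n11, ··a··> n12, ··b··> n11
  n8 = (c.(0 | 0) + b.(0 + 0) + c.(a.0 + a.0 + b.0)) | a.c.0 has moves ··a··> n13, ··b··> n10, ··c··> n12, ··c··> n14
  n9 = 0 | 0 | a.a.c.0 has moves ··a··> n14
  n10 = (0 + 0) | a.c.0 has moves ··a··> n15
  n11 = 0 | a.a.c.0 has moves ··a··> n16
  n12 = (a.0 + a.0 + b.0) | a.c.0 has moves ··a··> n16, ··a··> n17, ··b··> n16
  n13 = (c.(0 | 0) + b.(0 + 0) + c.(a.0 + a.0 + b.0)) | c.0 has moves ··b··> n15, ··c··> n17, ··c··> n18, ··c··> n19
  n14 = 0 | 0 | a.c.0 has moves ··a··> n19
  n15 = (0 + 0) | c.0 has moves ··c··> n20
  n16 = 0 | a.c.0 has moves ··a··> n21
  n17 = (a.0 + a.0 + b.0) | c.0 has moves ··a··> n21, ··b··> n21, ··c··> n22
  n18 = (c.(0 | 0) + b.(0 + 0) + c.(a.0 + a.0 + b.0)) | 0 has moves ··b··> n20, ··c··> n22, ··c··> n23
  n19 = 0 | 0 | c.0 has moves ··c··> n23
  n20 = (0 + 0) | 0 has moves (no moves)
  n21 = 0 | c.0 has moves ··c··> n24
  n22 = (a.0 + a.0 + b.0) | 0 has moves ··a··> n24, ··b··> n24
  n23 = 0 | 0 | 0 has moves (no moves)
  n24 = 0 | 0 has moves (no moves)
Partition-refinement fixed point:
  B0 = {m0}
  B1 = {m1, m4, m6, n1, n4, n6}
  B2 = {m11, m5, m9, n11, n5, n9}
  B3 = {m10, m14, m16, n10, n14, n16}
  B4 = {m15, m19, m21, n15, n19, n21}
  B5 = {m20, m23, m24, n20, n23, n24}
  B6 = {m2}
  B7 = {m7}
  B8 = {m12}
  B9 = {m17}
  B10 = {m22}
  B11 = {m3}
  B12 = {m8}
  B13 = {m13}
  B14 = {m18}
  B15 = {n0}
  B16 = {n3}
  B17 = {n7}
  B18 = {n12}
  B19 = {n17}
  B20 = {n22}
  B21 = {n8}
  B22 = {n13}
  B23 = {n18}
  B24 = {n2}
m0 ∈ B0, n0 ∈ B15 → different blocks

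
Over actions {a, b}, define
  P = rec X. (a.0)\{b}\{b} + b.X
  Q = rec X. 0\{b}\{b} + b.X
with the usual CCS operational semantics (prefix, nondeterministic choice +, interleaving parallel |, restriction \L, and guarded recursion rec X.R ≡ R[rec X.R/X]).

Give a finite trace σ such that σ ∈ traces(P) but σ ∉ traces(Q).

a

P's transition system — 2 states:
  u0 = rec X. (a.0)\{b}\{b} + b.X | --a--▸ u1, --b--▸ u0
  u1 = 0\{b}\{b} | deadlocked
Q's transition system — 1 states:
  v0 = rec X. 0\{b}\{b} + b.X | --b--▸ v0
Executing a from P (initial set {u0}):
  step 1 (a): {u1}
  P completes σ.
Executing a from Q (initial set {v0}):
  step 1 (a): ∅  — Q cannot continue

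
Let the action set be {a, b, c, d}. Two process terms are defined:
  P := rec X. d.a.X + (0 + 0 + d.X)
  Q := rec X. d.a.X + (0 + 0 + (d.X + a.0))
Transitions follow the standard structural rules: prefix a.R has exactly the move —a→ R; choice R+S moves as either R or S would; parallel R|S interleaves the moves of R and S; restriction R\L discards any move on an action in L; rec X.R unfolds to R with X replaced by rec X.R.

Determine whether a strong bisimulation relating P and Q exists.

Reachable graph of P (2 states):
  s0 = rec X. d.a.X + (0 + 0 + d.X) | -d-> s0, -d-> s1
  s1 = a.(rec X. d.a.X + (0 + 0 + d.X)) | -a-> s0
Reachable graph of Q (3 states):
  t0 = rec X. d.a.X + (0 + 0 + (d.X + a.0)) | -a-> t1, -d-> t0, -d-> t2
  t1 = 0 | stopped
  t2 = a.(rec X. d.a.X + (0 + 0 + (d.X + a.0))) | -a-> t0
Coarsest stable partition (strong bisimilarity classes):
  B0 = {s0}
  B1 = {s1}
  B2 = {t0}
  B3 = {t2}
  B4 = {t1}
s0 ∈ B0, t0 ∈ B2 → different blocks

not bisimilar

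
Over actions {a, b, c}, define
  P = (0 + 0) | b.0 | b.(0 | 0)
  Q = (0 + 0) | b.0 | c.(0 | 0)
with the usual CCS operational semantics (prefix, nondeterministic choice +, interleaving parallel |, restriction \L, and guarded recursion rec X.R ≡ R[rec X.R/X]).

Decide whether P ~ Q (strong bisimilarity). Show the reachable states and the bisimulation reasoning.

not bisimilar

LTS(P): 4 reachable states
  s0 = (0 + 0) | b.0 | b.(0 | 0) ⊢ -b-> s1, -b-> s2
  s1 = (0 + 0) | 0 | b.(0 | 0) ⊢ -b-> s3
  s2 = (0 + 0) | b.0 | (0 | 0) ⊢ -b-> s3
  s3 = (0 + 0) | 0 | (0 | 0) ⊢ stopped
LTS(Q): 4 reachable states
  t0 = (0 + 0) | b.0 | c.(0 | 0) ⊢ -b-> t1, -c-> t2
  t1 = (0 + 0) | 0 | c.(0 | 0) ⊢ -c-> t3
  t2 = (0 + 0) | b.0 | (0 | 0) ⊢ -b-> t3
  t3 = (0 + 0) | 0 | (0 | 0) ⊢ stopped
Partition-refinement fixed point:
  B0 = {s0}
  B1 = {s1, s2, t2}
  B2 = {s3, t3}
  B3 = {t0}
  B4 = {t1}
s0 ∈ B0, t0 ∈ B3 → different blocks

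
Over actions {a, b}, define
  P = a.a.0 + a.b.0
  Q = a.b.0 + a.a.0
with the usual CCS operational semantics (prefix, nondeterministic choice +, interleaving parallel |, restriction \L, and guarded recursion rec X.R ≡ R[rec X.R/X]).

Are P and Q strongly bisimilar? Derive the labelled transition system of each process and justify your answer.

P ~ Q

LTS(P): 4 reachable states
  m0 = a.a.0 + a.b.0 ⊢ --a--▸ m1, --a--▸ m2
  m1 = a.0 ⊢ --a--▸ m3
  m2 = b.0 ⊢ --b--▸ m3
  m3 = 0 ⊢ deadlocked
LTS(Q): 4 reachable states
  n0 = a.b.0 + a.a.0 ⊢ --a--▸ n1, --a--▸ n2
  n1 = a.0 ⊢ --a--▸ n3
  n2 = b.0 ⊢ --b--▸ n3
  n3 = 0 ⊢ deadlocked
Partition-refinement fixed point:
  B0 = {m0, n0}
  B1 = {m2, n2}
  B2 = {m3, n3}
  B3 = {m1, n1}
m0 ∈ B0, n0 ∈ B0 → same block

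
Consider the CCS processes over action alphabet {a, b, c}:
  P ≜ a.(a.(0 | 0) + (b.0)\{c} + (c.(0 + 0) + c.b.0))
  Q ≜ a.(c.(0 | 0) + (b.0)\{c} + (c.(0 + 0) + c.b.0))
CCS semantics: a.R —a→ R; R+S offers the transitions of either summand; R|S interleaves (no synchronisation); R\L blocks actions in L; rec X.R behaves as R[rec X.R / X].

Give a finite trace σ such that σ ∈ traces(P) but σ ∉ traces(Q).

LTS(P): 7 reachable states
  u0 = a.(a.(0 | 0) + (b.0)\{c} + (c.(0 + 0) + c.b.0)) has moves =a=> u1
  u1 = a.(0 | 0) + (b.0)\{c} + (c.(0 + 0) + c.b.0) has moves =a=> u2, =b=> u3, =c=> u4, =c=> u5
  u2 = 0 | 0 has moves ∅
  u3 = 0\{c} has moves ∅
  u4 = 0 + 0 has moves ∅
  u5 = b.0 has moves =b=> u6
  u6 = 0 has moves ∅
LTS(Q): 7 reachable states
  v0 = a.(c.(0 | 0) + (b.0)\{c} + (c.(0 + 0) + c.b.0)) has moves =a=> v1
  v1 = c.(0 | 0) + (b.0)\{c} + (c.(0 + 0) + c.b.0) has moves =b=> v2, =c=> v3, =c=> v4, =c=> v5
  v2 = 0\{c} has moves ∅
  v3 = 0 + 0 has moves ∅
  v4 = 0 | 0 has moves ∅
  v5 = b.0 has moves =b=> v6
  v6 = 0 has moves ∅
Executing aa from P (initial set {u0}):
  after a @ step 1: {u1}
  after a @ step 2: {u2}
  — P admits the full trace.
Executing aa from Q (initial set {v0}):
  after a @ step 1: {v1}
  after a @ step 2: ∅ (Q stuck)

aa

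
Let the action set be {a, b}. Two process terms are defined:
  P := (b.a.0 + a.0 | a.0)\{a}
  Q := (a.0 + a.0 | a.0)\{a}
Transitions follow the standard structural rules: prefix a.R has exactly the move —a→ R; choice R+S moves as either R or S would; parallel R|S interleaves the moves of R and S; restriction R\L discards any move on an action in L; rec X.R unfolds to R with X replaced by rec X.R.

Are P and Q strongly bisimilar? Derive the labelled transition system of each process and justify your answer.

Reachable graph of P (2 states):
  s0 = (b.a.0 + a.0 | a.0)\{a} :: —b→ s1
  s1 = (a.0)\{a} :: ∅
Reachable graph of Q (1 states):
  t0 = (a.0 + a.0 | a.0)\{a} :: ∅
Coarsest stable partition (strong bisimilarity classes):
  B0 = {s0}
  B1 = {s1, t0}
s0 ∈ B0, t0 ∈ B1 → different blocks

NO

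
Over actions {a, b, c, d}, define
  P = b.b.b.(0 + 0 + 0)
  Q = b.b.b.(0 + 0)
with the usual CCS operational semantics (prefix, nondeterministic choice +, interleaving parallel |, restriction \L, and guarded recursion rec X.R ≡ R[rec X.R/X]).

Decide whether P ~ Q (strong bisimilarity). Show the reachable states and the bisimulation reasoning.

bisimilar

P's transition system — 4 states:
  p0 = b.b.b.(0 + 0 + 0) :: =b=> p1
  p1 = b.b.(0 + 0 + 0) :: =b=> p2
  p2 = b.(0 + 0 + 0) :: =b=> p3
  p3 = 0 + 0 + 0 :: stopped
Q's transition system — 4 states:
  q0 = b.b.b.(0 + 0) :: =b=> q1
  q1 = b.b.(0 + 0) :: =b=> q2
  q2 = b.(0 + 0) :: =b=> q3
  q3 = 0 + 0 :: stopped
Bisimilarity quotient blocks:
  B0 = {p0, q0}
  B1 = {p1, q1}
  B2 = {p2, q2}
  B3 = {p3, q3}
p0 ∈ B0, q0 ∈ B0 → same block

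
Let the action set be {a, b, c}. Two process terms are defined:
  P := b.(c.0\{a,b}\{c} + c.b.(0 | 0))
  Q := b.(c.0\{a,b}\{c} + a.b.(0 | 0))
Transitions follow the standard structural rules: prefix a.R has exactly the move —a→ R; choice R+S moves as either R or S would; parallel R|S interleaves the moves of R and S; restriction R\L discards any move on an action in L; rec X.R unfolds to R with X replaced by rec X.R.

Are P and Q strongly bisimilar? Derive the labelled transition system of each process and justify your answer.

LTS(P): 5 reachable states
  s0 = b.(c.0\{a,b}\{c} + c.b.(0 | 0)) :: --b--▸ s1
  s1 = c.0\{a,b}\{c} + c.b.(0 | 0) :: --c--▸ s2, --c--▸ s3
  s2 = 0\{a,b}\{c} :: ·
  s3 = b.(0 | 0) :: --b--▸ s4
  s4 = 0 | 0 :: ·
LTS(Q): 5 reachable states
  t0 = b.(c.0\{a,b}\{c} + a.b.(0 | 0)) :: --b--▸ t1
  t1 = c.0\{a,b}\{c} + a.b.(0 | 0) :: --a--▸ t2, --c--▸ t3
  t2 = b.(0 | 0) :: --b--▸ t4
  t3 = 0\{a,b}\{c} :: ·
  t4 = 0 | 0 :: ·
Bisimilarity quotient blocks:
  B0 = {s0}
  B1 = {s1}
  B2 = {s3, t2}
  B3 = {s2, s4, t3, t4}
  B4 = {t0}
  B5 = {t1}
s0 ∈ B0, t0 ∈ B4 → different blocks

NO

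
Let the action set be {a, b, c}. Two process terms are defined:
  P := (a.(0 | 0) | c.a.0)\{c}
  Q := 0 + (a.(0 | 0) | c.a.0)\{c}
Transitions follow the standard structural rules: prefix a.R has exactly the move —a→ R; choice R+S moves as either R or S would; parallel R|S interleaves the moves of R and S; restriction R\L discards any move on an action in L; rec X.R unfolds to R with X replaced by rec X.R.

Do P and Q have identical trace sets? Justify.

trace-equivalent

P's transition system — 2 states:
  s0 = (a.(0 | 0) | c.a.0)\{c} → ··a··> s1
  s1 = (0 | 0 | c.a.0)\{c} → deadlocked
Q's transition system — 2 states:
  t0 = 0 + (a.(0 | 0) | c.a.0)\{c} → ··a··> t1
  t1 = (0 | 0 | c.a.0)\{c} → deadlocked
Bisimilarity quotient blocks:
  B0 = {s0, t0}
  B1 = {s1, t1}
s0 ∈ B0, t0 ∈ B0 → same block
Bisimilar ⇒ trace-equivalent.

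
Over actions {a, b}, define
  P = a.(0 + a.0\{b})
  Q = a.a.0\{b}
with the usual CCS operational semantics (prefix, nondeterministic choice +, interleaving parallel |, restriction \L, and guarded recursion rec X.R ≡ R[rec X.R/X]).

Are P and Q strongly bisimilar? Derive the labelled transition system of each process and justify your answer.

YES

Reachable graph of P (3 states):
  u0 = a.(0 + a.0\{b}) has moves ··a··> u1
  u1 = 0 + a.0\{b} has moves ··a··> u2
  u2 = 0\{b} has moves stopped
Reachable graph of Q (3 states):
  v0 = a.a.0\{b} has moves ··a··> v1
  v1 = a.0\{b} has moves ··a··> v2
  v2 = 0\{b} has moves stopped
Bisimilarity quotient blocks:
  B0 = {u0, v0}
  B1 = {u1, v1}
  B2 = {u2, v2}
u0 ∈ B0, v0 ∈ B0 → same block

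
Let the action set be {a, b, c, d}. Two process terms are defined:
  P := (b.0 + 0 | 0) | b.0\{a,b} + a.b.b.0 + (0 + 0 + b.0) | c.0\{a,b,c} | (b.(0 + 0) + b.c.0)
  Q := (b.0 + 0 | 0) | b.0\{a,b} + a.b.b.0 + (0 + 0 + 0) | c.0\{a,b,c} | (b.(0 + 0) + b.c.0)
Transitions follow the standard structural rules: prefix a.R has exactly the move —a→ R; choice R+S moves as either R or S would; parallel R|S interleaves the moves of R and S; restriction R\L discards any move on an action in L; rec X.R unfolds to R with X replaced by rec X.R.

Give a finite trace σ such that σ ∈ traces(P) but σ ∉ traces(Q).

P's transition system — 22 states:
  m0 = (b.0 + 0 | 0) | b.0\{a,b} + a.b.b.0 + (0 + 0 + b.0) | c.0\{a,b,c} | (b.(0 + 0) + b.c.0) has moves =a=> m1, =b=> m2, =b=> m3, =b=> m4, =b=> m5, =b=> m6, =c=> m7
  m1 = b.b.0 has moves =b=> m8
  m2 = (0 + 0 + b.0) | c.0\{a,b,c} | (0 + 0) has moves =b=> m9, =c=> m10
  m3 = (0 + 0 + b.0) | c.0\{a,b,c} | c.0 has moves =b=> m11, =c=> m12, =c=> m13
  m4 = (b.0 + 0 | 0) | 0\{a,b} has moves =b=> m14
  m5 = 0 | b.0\{a,b} has moves =b=> m14
  m6 = 0 | c.0\{a,b,c} | (b.(0 + 0) + b.c.0) has moves =b=> m11, =b=> m9, =c=> m15
  m7 = (0 + 0 + b.0) | 0\{a,b,c} | (b.(0 + 0) + b.c.0) has moves =b=> m10, =b=> m12, =b=> m15
  m8 = b.0 has moves =b=> m16
  m9 = 0 | c.0\{a,b,c} | (0 + 0) has moves =c=> m17
  m10 = (0 + 0 + b.0) | 0\{a,b,c} | (0 + 0) has moves =b=> m17
  m11 = 0 | c.0\{a,b,c} | c.0 has moves =c=> m18, =c=> m19
  m12 = (0 + 0 + b.0) | 0\{a,b,c} | c.0 has moves =b=> m18, =c=> m20
  m13 = (0 + 0 + b.0) | c.0\{a,b,c} | 0 has moves =b=> m19, =c=> m20
  m14 = 0 | 0\{a,b} has moves (no moves)
  m15 = 0 | 0\{a,b,c} | (b.(0 + 0) + b.c.0) has moves =b=> m17, =b=> m18
  m16 = 0 has moves (no moves)
  m17 = 0 | 0\{a,b,c} | (0 + 0) has moves (no moves)
  m18 = 0 | 0\{a,b,c} | c.0 has moves =c=> m21
  m19 = 0 | c.0\{a,b,c} | 0 has moves =c=> m21
  m20 = (0 + 0 + b.0) | 0\{a,b,c} | 0 has moves =b=> m21
  m21 = 0 | 0\{a,b,c} | 0 has moves (no moves)
Q's transition system — 14 states:
  n0 = (b.0 + 0 | 0) | b.0\{a,b} + a.b.b.0 + (0 + 0 + 0) | c.0\{a,b,c} | (b.(0 + 0) + b.c.0) has moves =a=> n1, =b=> n2, =b=> n3, =b=> n4, =b=> n5, =c=> n6
  n1 = b.b.0 has moves =b=> n7
  n2 = (0 + 0 + 0) | c.0\{a,b,c} | (0 + 0) has moves =c=> n8
  n3 = (0 + 0 + 0) | c.0\{a,b,c} | c.0 has moves =c=> n10, =c=> n9
  n4 = (b.0 + 0 | 0) | 0\{a,b} has moves =b=> n11
  n5 = 0 | b.0\{a,b} has moves =b=> n11
  n6 = (0 + 0 + 0) | 0\{a,b,c} | (b.(0 + 0) + b.c.0) has moves =b=> n8, =b=> n9
  n7 = b.0 has moves =b=> n12
  n8 = (0 + 0 + 0) | 0\{a,b,c} | (0 + 0) has moves (no moves)
  n9 = (0 + 0 + 0) | 0\{a,b,c} | c.0 has moves =c=> n13
  n10 = (0 + 0 + 0) | c.0\{a,b,c} | 0 has moves =c=> n13
  n11 = 0 | 0\{a,b} has moves (no moves)
  n12 = 0 has moves (no moves)
  n13 = (0 + 0 + 0) | 0\{a,b,c} | 0 has moves (no moves)
Executing bbc from P (initial set {m0}):
  step 1 (b): {m2, m3, m4, m5, m6}
  step 2 (b): {m11, m14, m9}
  step 3 (c): {m17, m18, m19}
  — P admits the full trace.
Executing bbc from Q (initial set {n0}):
  step 1 (b): {n2, n3, n4, n5}
  step 2 (b): {n11}
  step 3 (c): no successor for Q

bbc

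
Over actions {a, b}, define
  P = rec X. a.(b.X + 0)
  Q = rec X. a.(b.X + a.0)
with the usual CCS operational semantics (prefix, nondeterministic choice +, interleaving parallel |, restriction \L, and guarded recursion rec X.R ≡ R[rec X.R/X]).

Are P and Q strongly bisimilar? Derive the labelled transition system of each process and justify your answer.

LTS(P): 2 reachable states
  p0 = rec X. a.(b.X + 0) :: —a→ p1
  p1 = b.(rec X. a.(b.X + 0)) + 0 :: —b→ p0
LTS(Q): 3 reachable states
  q0 = rec X. a.(b.X + a.0) :: —a→ q1
  q1 = b.(rec X. a.(b.X + a.0)) + a.0 :: —a→ q2, —b→ q0
  q2 = 0 :: (no moves)
Partition-refinement fixed point:
  B0 = {p0}
  B1 = {p1}
  B2 = {q0}
  B3 = {q1}
  B4 = {q2}
p0 ∈ B0, q0 ∈ B2 → different blocks

P ≁ Q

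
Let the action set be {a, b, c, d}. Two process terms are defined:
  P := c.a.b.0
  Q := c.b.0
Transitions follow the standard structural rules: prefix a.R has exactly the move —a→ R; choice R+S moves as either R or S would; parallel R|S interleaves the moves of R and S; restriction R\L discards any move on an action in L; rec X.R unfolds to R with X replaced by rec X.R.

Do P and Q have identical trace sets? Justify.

P's transition system — 4 states:
  s0 = c.a.b.0 | =c=> s1
  s1 = a.b.0 | =a=> s2
  s2 = b.0 | =b=> s3
  s3 = 0 | ∅
Q's transition system — 3 states:
  t0 = c.b.0 | =c=> t1
  t1 = b.0 | =b=> t2
  t2 = 0 | ∅
Run σ = ⟨ca⟩ on P: start {s0}
  after c @ step 1: {s1}
  after a @ step 2: {s2}
  — P admits the full trace.
Run σ = ⟨ca⟩ on Q: start {t0}
  after c @ step 1: {t1}
  after a @ step 2: ∅ (Q stuck)

NO — witness ⟨ca⟩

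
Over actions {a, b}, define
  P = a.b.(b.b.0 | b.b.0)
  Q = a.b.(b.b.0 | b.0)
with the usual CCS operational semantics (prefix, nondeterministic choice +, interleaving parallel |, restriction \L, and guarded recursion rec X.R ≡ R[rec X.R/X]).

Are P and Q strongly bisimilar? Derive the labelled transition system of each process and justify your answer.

NO

Reachable graph of P (11 states):
  p0 = a.b.(b.b.0 | b.b.0) | =a=> p1
  p1 = b.(b.b.0 | b.b.0) | =b=> p2
  p2 = b.b.0 | b.b.0 | =b=> p3, =b=> p4
  p3 = b.0 | b.b.0 | =b=> p5, =b=> p6
  p4 = b.b.0 | b.0 | =b=> p6, =b=> p7
  p5 = 0 | b.b.0 | =b=> p8
  p6 = b.0 | b.0 | =b=> p8, =b=> p9
  p7 = b.b.0 | 0 | =b=> p9
  p8 = 0 | b.0 | =b=> p10
  p9 = b.0 | 0 | =b=> p10
  p10 = 0 | 0 | ∅
Reachable graph of Q (8 states):
  q0 = a.b.(b.b.0 | b.0) | =a=> q1
  q1 = b.(b.b.0 | b.0) | =b=> q2
  q2 = b.b.0 | b.0 | =b=> q3, =b=> q4
  q3 = b.0 | b.0 | =b=> q5, =b=> q6
  q4 = b.b.0 | 0 | =b=> q6
  q5 = 0 | b.0 | =b=> q7
  q6 = b.0 | 0 | =b=> q7
  q7 = 0 | 0 | ∅
Coarsest stable partition (strong bisimilarity classes):
  B0 = {p0}
  B1 = {p1}
  B2 = {p2, q1}
  B3 = {p3, p4, q2}
  B4 = {p5, p6, p7, q3, q4}
  B5 = {p8, p9, q5, q6}
  B6 = {p10, q7}
  B7 = {q0}
p0 ∈ B0, q0 ∈ B7 → different blocks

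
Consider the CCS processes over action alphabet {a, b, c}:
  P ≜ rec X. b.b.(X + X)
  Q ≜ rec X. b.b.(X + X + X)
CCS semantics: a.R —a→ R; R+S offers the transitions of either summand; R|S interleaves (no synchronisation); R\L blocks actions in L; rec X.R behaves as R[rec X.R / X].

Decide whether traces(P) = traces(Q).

trace-equivalent

Reachable graph of P (3 states):
  u0 = rec X. b.b.(X + X) → --b--▸ u1
  u1 = b.((rec X. b.b.(X + X)) + (rec X. b.b.(X + X))) → --b--▸ u2
  u2 = (rec X. b.b.(X + X)) + (rec X. b.b.(X + X)) → --b--▸ u1
Reachable graph of Q (3 states):
  v0 = rec X. b.b.(X + X + X) → --b--▸ v1
  v1 = b.((rec X. b.b.(X + X + X)) + (rec X. b.b.(X + X + X)) + (rec X. b.b.(X + X + X))) → --b--▸ v2
  v2 = (rec X. b.b.(X + X + X)) + (rec X. b.b.(X + X + X)) + (rec X. b.b.(X + X + X)) → --b--▸ v1
Bisimilarity quotient blocks:
  B0 = {u0, u1, u2, v0, v1, v2}
u0 ∈ B0, v0 ∈ B0 → same block
Bisimilar ⇒ trace-equivalent.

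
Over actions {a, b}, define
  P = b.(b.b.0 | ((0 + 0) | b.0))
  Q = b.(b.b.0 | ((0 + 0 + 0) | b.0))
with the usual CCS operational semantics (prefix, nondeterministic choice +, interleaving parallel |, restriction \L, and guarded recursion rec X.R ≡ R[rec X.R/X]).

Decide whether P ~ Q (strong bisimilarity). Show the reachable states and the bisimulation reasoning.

P ~ Q

P's transition system — 7 states:
  m0 = b.(b.b.0 | ((0 + 0) | b.0)) → ··b··> m1
  m1 = b.b.0 | ((0 + 0) | b.0) → ··b··> m2, ··b··> m3
  m2 = b.0 | ((0 + 0) | b.0) → ··b··> m4, ··b··> m5
  m3 = b.b.0 | ((0 + 0) | 0) → ··b··> m5
  m4 = 0 | ((0 + 0) | b.0) → ··b··> m6
  m5 = b.0 | ((0 + 0) | 0) → ··b··> m6
  m6 = 0 | ((0 + 0) | 0) → deadlocked
Q's transition system — 7 states:
  n0 = b.(b.b.0 | ((0 + 0 + 0) | b.0)) → ··b··> n1
  n1 = b.b.0 | ((0 + 0 + 0) | b.0) → ··b··> n2, ··b··> n3
  n2 = b.0 | ((0 + 0 + 0) | b.0) → ··b··> n4, ··b··> n5
  n3 = b.b.0 | ((0 + 0 + 0) | 0) → ··b··> n5
  n4 = 0 | ((0 + 0 + 0) | b.0) → ··b··> n6
  n5 = b.0 | ((0 + 0 + 0) | 0) → ··b··> n6
  n6 = 0 | ((0 + 0 + 0) | 0) → deadlocked
Bisimilarity quotient blocks:
  B0 = {m0, n0}
  B1 = {m1, n1}
  B2 = {m2, m3, n2, n3}
  B3 = {m4, m5, n4, n5}
  B4 = {m6, n6}
m0 ∈ B0, n0 ∈ B0 → same block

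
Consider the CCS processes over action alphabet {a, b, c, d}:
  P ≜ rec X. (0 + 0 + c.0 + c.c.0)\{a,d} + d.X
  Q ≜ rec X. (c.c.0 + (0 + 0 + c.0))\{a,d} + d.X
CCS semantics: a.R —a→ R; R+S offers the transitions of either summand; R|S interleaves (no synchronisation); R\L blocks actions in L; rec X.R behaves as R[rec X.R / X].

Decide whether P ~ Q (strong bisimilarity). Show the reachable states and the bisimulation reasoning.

P's transition system — 3 states:
  m0 = rec X. (0 + 0 + c.0 + c.c.0)\{a,d} + d.X ⊢ ··c··> m1, ··c··> m2, ··d··> m0
  m1 = (c.0)\{a,d} ⊢ ··c··> m2
  m2 = 0\{a,d} ⊢ deadlocked
Q's transition system — 3 states:
  n0 = rec X. (c.c.0 + (0 + 0 + c.0))\{a,d} + d.X ⊢ ··c··> n1, ··c··> n2, ··d··> n0
  n1 = (c.0)\{a,d} ⊢ ··c··> n2
  n2 = 0\{a,d} ⊢ deadlocked
Bisimilarity quotient blocks:
  B0 = {m0, n0}
  B1 = {m1, n1}
  B2 = {m2, n2}
m0 ∈ B0, n0 ∈ B0 → same block

bisimilar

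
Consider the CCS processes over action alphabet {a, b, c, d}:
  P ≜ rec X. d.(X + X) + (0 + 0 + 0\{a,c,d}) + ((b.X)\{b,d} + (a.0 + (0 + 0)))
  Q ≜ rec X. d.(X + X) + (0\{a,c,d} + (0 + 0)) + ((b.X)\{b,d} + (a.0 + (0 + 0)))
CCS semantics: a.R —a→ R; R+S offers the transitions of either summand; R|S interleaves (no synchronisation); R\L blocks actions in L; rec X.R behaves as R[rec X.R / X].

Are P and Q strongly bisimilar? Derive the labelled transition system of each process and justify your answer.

P's transition system — 3 states:
  p0 = rec X. d.(X + X) + (0 + 0 + 0\{a,c,d}) + ((b.X)\{b,d} + (a.0 + (0 + 0))) → ··a··> p1, ··d··> p2
  p1 = 0 → ∅
  p2 = (rec X. d.(X + X) + (0 + 0 + 0\{a,c,d}) + ((b.X)\{b,d} + (a.0 + (0 + 0)))) + (rec X. d.(X + X) + (0 + 0 + 0\{a,c,d}) + ((b.X)\{b,d} + (a.0 + (0 + 0)))) → ··a··> p1, ··d··> p2
Q's transition system — 3 states:
  q0 = rec X. d.(X + X) + (0\{a,c,d} + (0 + 0)) + ((b.X)\{b,d} + (a.0 + (0 + 0))) → ··a··> q1, ··d··> q2
  q1 = 0 → ∅
  q2 = (rec X. d.(X + X) + (0\{a,c,d} + (0 + 0)) + ((b.X)\{b,d} + (a.0 + (0 + 0)))) + (rec X. d.(X + X) + (0\{a,c,d} + (0 + 0)) + ((b.X)\{b,d} + (a.0 + (0 + 0)))) → ··a··> q1, ··d··> q2
Bisimilarity quotient blocks:
  B0 = {p0, p2, q0, q2}
  B1 = {p1, q1}
p0 ∈ B0, q0 ∈ B0 → same block

bisimilar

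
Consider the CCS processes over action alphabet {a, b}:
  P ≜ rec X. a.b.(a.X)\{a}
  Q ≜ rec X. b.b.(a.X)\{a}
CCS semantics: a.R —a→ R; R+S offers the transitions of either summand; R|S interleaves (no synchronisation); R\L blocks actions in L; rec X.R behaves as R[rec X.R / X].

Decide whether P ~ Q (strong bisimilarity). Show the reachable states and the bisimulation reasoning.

Reachable graph of P (3 states):
  u0 = rec X. a.b.(a.X)\{a} → -a-> u1
  u1 = b.(a.(rec X. a.b.(a.X)\{a}))\{a} → -b-> u2
  u2 = (a.(rec X. a.b.(a.X)\{a}))\{a} → stopped
Reachable graph of Q (3 states):
  v0 = rec X. b.b.(a.X)\{a} → -b-> v1
  v1 = b.(a.(rec X. b.b.(a.X)\{a}))\{a} → -b-> v2
  v2 = (a.(rec X. b.b.(a.X)\{a}))\{a} → stopped
Coarsest stable partition (strong bisimilarity classes):
  B0 = {u0}
  B1 = {u1, v1}
  B2 = {u2, v2}
  B3 = {v0}
u0 ∈ B0, v0 ∈ B3 → different blocks

not bisimilar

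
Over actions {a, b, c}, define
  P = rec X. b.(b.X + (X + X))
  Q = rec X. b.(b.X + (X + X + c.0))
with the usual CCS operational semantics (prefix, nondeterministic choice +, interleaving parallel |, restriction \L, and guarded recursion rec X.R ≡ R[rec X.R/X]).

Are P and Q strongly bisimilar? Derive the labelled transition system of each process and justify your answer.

NO

Reachable graph of P (2 states):
  m0 = rec X. b.(b.X + (X + X)) :: —b→ m1
  m1 = b.(rec X. b.(b.X + (X + X))) + ((rec X. b.(b.X + (X + X))) + (rec X. b.(b.X + (X + X)))) :: —b→ m0, —b→ m1
Reachable graph of Q (3 states):
  n0 = rec X. b.(b.X + (X + X + c.0)) :: —b→ n1
  n1 = b.(rec X. b.(b.X + (X + X + c.0))) + ((rec X. b.(b.X + (X + X + c.0))) + (rec X. b.(b.X + (X + X + c.0))) + c.0) :: —b→ n0, —b→ n1, —c→ n2
  n2 = 0 :: deadlocked
Bisimilarity quotient blocks:
  B0 = {m0, m1}
  B1 = {n0}
  B2 = {n1}
  B3 = {n2}
m0 ∈ B0, n0 ∈ B1 → different blocks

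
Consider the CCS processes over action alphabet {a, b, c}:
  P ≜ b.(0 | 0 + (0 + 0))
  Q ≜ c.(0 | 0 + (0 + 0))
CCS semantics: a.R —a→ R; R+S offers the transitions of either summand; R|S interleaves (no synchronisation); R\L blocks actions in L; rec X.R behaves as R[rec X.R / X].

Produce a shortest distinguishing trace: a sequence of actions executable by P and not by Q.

P's transition system — 2 states:
  m0 = b.(0 | 0 + (0 + 0)) | —b→ m1
  m1 = 0 | 0 + (0 + 0) | ·
Q's transition system — 2 states:
  n0 = c.(0 | 0 + (0 + 0)) | —c→ n1
  n1 = 0 | 0 + (0 + 0) | ·
Executing b from P (initial set {m0}):
  [1] b ⇒ {m1}
  — P admits the full trace.
Executing b from Q (initial set {n0}):
  [1] b ⇒ ∅  — Q cannot continue

b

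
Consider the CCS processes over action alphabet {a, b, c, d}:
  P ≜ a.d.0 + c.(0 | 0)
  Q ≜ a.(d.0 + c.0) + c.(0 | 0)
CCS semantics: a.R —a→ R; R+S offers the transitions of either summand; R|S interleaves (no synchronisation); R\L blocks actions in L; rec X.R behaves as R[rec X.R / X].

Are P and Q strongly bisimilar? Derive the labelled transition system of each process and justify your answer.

P ≁ Q

LTS(P): 4 reachable states
  p0 = a.d.0 + c.(0 | 0) :: —a→ p1, —c→ p2
  p1 = d.0 :: —d→ p3
  p2 = 0 | 0 :: ·
  p3 = 0 :: ·
LTS(Q): 4 reachable states
  q0 = a.(d.0 + c.0) + c.(0 | 0) :: —a→ q1, —c→ q2
  q1 = d.0 + c.0 :: —c→ q3, —d→ q3
  q2 = 0 | 0 :: ·
  q3 = 0 :: ·
Bisimilarity quotient blocks:
  B0 = {p0}
  B1 = {p2, p3, q2, q3}
  B2 = {p1}
  B3 = {q0}
  B4 = {q1}
p0 ∈ B0, q0 ∈ B3 → different blocks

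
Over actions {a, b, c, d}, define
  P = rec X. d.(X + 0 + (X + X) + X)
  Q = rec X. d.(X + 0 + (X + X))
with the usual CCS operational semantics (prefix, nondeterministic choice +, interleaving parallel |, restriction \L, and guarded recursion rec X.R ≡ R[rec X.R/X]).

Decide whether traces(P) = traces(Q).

YES

LTS(P): 2 reachable states
  p0 = rec X. d.(X + 0 + (X + X) + X) has moves —d→ p1
  p1 = (rec X. d.(X + 0 + (X + X) + X)) + 0 + ((rec X. d.(X + 0 + (X + X) + X)) + (rec X. d.(X + 0 + (X + X) + X))) + (rec X. d.(X + 0 + (X + X) + X)) has moves —d→ p1
LTS(Q): 2 reachable states
  q0 = rec X. d.(X + 0 + (X + X)) has moves —d→ q1
  q1 = (rec X. d.(X + 0 + (X + X))) + 0 + ((rec X. d.(X + 0 + (X + X))) + (rec X. d.(X + 0 + (X + X)))) has moves —d→ q1
Bisimilarity quotient blocks:
  B0 = {p0, p1, q0, q1}
p0 ∈ B0, q0 ∈ B0 → same block
Bisimilar ⇒ trace-equivalent.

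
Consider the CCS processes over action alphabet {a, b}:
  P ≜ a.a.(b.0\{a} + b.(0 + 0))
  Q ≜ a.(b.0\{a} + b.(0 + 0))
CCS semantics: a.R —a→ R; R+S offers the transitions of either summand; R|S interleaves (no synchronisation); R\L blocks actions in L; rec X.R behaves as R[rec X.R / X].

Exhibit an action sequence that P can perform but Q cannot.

Reachable graph of P (5 states):
  p0 = a.a.(b.0\{a} + b.(0 + 0)) | --a--▸ p1
  p1 = a.(b.0\{a} + b.(0 + 0)) | --a--▸ p2
  p2 = b.0\{a} + b.(0 + 0) | --b--▸ p3, --b--▸ p4
  p3 = 0 + 0 | deadlocked
  p4 = 0\{a} | deadlocked
Reachable graph of Q (4 states):
  q0 = a.(b.0\{a} + b.(0 + 0)) | --a--▸ q1
  q1 = b.0\{a} + b.(0 + 0) | --b--▸ q2, --b--▸ q3
  q2 = 0 + 0 | deadlocked
  q3 = 0\{a} | deadlocked
Executing aa from P (initial set {p0}):
  [1] a ⇒ {p1}
  [2] a ⇒ {p2}
  — P admits the full trace.
Executing aa from Q (initial set {q0}):
  [1] a ⇒ {q1}
  [2] a ⇒ no successor for Q

aa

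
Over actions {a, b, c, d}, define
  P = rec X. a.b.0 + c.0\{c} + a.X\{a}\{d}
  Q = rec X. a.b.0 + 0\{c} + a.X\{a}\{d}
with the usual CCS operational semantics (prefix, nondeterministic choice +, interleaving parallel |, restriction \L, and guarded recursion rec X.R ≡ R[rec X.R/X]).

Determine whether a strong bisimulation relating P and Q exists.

P ≁ Q

P's transition system — 6 states:
  p0 = rec X. a.b.0 + c.0\{c} + a.X\{a}\{d} | --a--▸ p1, --a--▸ p2, --c--▸ p3
  p1 = (rec X. a.b.0 + c.0\{c} + a.X\{a}\{d})\{a}\{d} | --c--▸ p4
  p2 = b.0 | --b--▸ p5
  p3 = 0\{c} | deadlocked
  p4 = 0\{c}\{a}\{d} | deadlocked
  p5 = 0 | deadlocked
Q's transition system — 4 states:
  q0 = rec X. a.b.0 + 0\{c} + a.X\{a}\{d} | --a--▸ q1, --a--▸ q2
  q1 = (rec X. a.b.0 + 0\{c} + a.X\{a}\{d})\{a}\{d} | deadlocked
  q2 = b.0 | --b--▸ q3
  q3 = 0 | deadlocked
Bisimilarity quotient blocks:
  B0 = {p0}
  B1 = {p2, q2}
  B2 = {p3, p4, p5, q1, q3}
  B3 = {p1}
  B4 = {q0}
p0 ∈ B0, q0 ∈ B4 → different blocks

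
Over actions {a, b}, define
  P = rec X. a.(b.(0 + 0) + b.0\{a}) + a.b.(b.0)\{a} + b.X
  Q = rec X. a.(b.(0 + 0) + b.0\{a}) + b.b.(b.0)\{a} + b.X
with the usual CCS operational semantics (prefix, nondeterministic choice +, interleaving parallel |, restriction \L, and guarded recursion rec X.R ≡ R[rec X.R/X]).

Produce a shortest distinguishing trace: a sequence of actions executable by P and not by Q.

abb

Reachable graph of P (6 states):
  s0 = rec X. a.(b.(0 + 0) + b.0\{a}) + a.b.(b.0)\{a} + b.X has moves --a--▸ s1, --a--▸ s2, --b--▸ s0
  s1 = b.(0 + 0) + b.0\{a} has moves --b--▸ s3, --b--▸ s4
  s2 = b.(b.0)\{a} has moves --b--▸ s5
  s3 = 0 + 0 has moves ∅
  s4 = 0\{a} has moves ∅
  s5 = (b.0)\{a} has moves --b--▸ s4
Reachable graph of Q (6 states):
  t0 = rec X. a.(b.(0 + 0) + b.0\{a}) + b.b.(b.0)\{a} + b.X has moves --a--▸ t1, --b--▸ t0, --b--▸ t2
  t1 = b.(0 + 0) + b.0\{a} has moves --b--▸ t3, --b--▸ t4
  t2 = b.(b.0)\{a} has moves --b--▸ t5
  t3 = 0 + 0 has moves ∅
  t4 = 0\{a} has moves ∅
  t5 = (b.0)\{a} has moves --b--▸ t4
Executing abb from P (initial set {s0}):
  after a @ step 1: {s1, s2}
  after b @ step 2: {s3, s4, s5}
  after b @ step 3: {s4}
  — P admits the full trace.
Executing abb from Q (initial set {t0}):
  after a @ step 1: {t1}
  after b @ step 2: {t3, t4}
  after b @ step 3: ∅ (Q stuck)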